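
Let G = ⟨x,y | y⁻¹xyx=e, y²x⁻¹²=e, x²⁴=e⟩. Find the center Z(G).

An element z ∈ Z(G) iff z commutes with every generator.
For example x¹² is central: (x¹²)·x = x¹³ = x·(x¹²); (x¹²)·y = y⁻¹ = y·(x¹²).
Whereas x ∉ Z(G) since x·y = xy ≠ x¹¹y⁻¹ = y·x.
Checking each of the 48 elements this way gives Z(G) = {e, x¹²}, of order 2.

Answer: {e, x¹²}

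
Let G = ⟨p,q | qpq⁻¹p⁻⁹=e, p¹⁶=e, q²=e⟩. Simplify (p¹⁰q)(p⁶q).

Compute (p¹⁰q) · (p⁶q) by multiplying left to right and reducing via the relations at each step:
  (p¹⁰q) · p⁶ = q
  q · q = e

Answer: e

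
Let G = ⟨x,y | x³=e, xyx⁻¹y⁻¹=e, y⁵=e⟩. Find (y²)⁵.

Compute successive powers of (y²), reducing at each step:
  (y²)²: (y²) · y² = y⁴
  (y²)³: (y⁴) · y² = y
  (y²)⁴: y · y² = y³
  (y²)⁵: (y³) · y² = e

Answer: e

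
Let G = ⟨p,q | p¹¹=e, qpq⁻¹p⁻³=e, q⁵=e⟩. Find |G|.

Enumerate words in the generators, reducing via the relations: the distinct elements are
  {e, p, q, pq, p², p³, p⁴, p⁵, p⁶, p⁷, p⁸, p⁹, q², q³, q⁴, pq², pq³, pq⁴, p²q, p³q, p¹⁰, p⁴q, p⁵q, p⁶q, p⁷q, p⁸q, p⁹q, p²q², p²q³, p²q⁴, p³q², p³q³, p³q⁴, p¹⁰q, p⁴q², p⁴q³, p⁴q⁴, p⁵q², p⁵q³, p⁵q⁴, p⁶q², p⁶q³, p⁶q⁴, p⁷q², p⁷q³, p⁷q⁴, p⁸q², p⁸q³, p⁸q⁴, p⁹q², p⁹q³, p⁹q⁴, p¹⁰q², p¹⁰q³, p¹⁰q⁴}.
No further products give new elements, so |G| = 55.

Answer: 55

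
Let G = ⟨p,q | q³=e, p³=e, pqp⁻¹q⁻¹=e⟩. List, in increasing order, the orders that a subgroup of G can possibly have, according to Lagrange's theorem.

|G| = 9 = 3². By Lagrange's theorem the order of any subgroup divides 9; the divisors of 9 are 1, 3, 9.

Answer: 1, 3, 9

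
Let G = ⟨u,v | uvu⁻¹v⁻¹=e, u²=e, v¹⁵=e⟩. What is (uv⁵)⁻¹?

The order of (uv⁵) is 6 (smallest k with (uv⁵)ᵏ = e), so (uv⁵)⁻¹ = (uv⁵)⁵ = uv¹⁰.
Check: (uv⁵) · (uv¹⁰) → (uv⁵) · u = v⁵;   (v⁵) · v¹⁰ = e, giving e as required.

Answer: uv¹⁰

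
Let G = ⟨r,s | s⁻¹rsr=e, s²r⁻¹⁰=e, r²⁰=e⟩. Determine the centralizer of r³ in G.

⟨r³⟩ ⊆ C_G(r³) since powers of r³ commute with r³; so |C_G(r³)| ≥ |⟨r³⟩| = 20.
By orbit–stabilizer, |C_G(r³)| = |G| / |conj. class of r³| = 40 / 2 = 20.
The 20 elements commuting with r³ are {e, r, r², r³, r⁴, r⁵, r⁶, r⁷, r⁸, r⁹, r¹⁰, r¹¹, r¹², r¹³, r¹⁴, r¹⁵, r¹⁶, r¹⁷, r¹⁸, r¹⁹}.

Answer: {e, r, r², r³, r⁴, r⁵, r⁶, r⁷, r⁸, r⁹, r¹⁰, r¹¹, r¹², r¹³, r¹⁴, r¹⁵, r¹⁶, r¹⁷, r¹⁸, r¹⁹}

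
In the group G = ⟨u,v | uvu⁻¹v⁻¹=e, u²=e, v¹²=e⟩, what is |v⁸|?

Compute successive powers until reaching e:
  (v⁸)¹ = v⁸, (v⁸)² = v⁴, (v⁸)³ = e.
The smallest positive k with (v⁸)ᵏ = e is 3.

Answer: 3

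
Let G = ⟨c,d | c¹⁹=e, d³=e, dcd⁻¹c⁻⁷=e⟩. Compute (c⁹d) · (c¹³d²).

Compute (c⁹d) · (c¹³d²) by multiplying left to right and reducing via the relations at each step:
  (c⁹d) · c¹³ = c⁵d
  (c⁵d) · d² = c⁵

Answer: c⁵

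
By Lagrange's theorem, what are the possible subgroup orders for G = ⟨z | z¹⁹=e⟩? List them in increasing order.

|G| = 19 = 19. By Lagrange's theorem the order of any subgroup divides 19; the divisors of 19 are 1, 19.

Answer: 1, 19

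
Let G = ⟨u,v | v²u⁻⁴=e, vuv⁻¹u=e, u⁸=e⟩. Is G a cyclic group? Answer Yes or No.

Every cyclic group is abelian. But u·v = uv while v·u = u³v⁻¹, so u·v ≠ v·u and G is not abelian. Hence G is not cyclic.

Answer: No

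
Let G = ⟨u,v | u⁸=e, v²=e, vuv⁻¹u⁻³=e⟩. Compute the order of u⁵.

Compute successive powers until reaching e:
  (u⁵)¹ = u⁵, (u⁵)² = u², (u⁵)³ = u⁷, (u⁵)⁴ = u⁴, (u⁵)⁵ = u, (u⁵)⁶ = u⁶, (u⁵)⁷ = u³, (u⁵)⁸ = e.
The smallest positive k with (u⁵)ᵏ = e is 8.

Answer: 8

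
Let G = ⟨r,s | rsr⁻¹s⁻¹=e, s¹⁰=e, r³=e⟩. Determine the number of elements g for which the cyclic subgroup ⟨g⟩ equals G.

G is cyclic of order 30. An element generates G iff its order is 30, and a cyclic group of order 30 has exactly φ(30) = 8 such elements.

Answer: 8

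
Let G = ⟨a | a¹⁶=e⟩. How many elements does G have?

G is generated by a single element, so G is cyclic. The relator gives a¹⁶ = e and no smaller power is forced to be e, so the 16 powers {a, e, a², a³, a⁴, a⁵, a⁶, a⁷, a⁸, a⁹, a¹², a¹³, a¹¹, a¹⁰, a¹⁴, a¹⁵} are distinct. Hence |G| = 16.

Answer: 16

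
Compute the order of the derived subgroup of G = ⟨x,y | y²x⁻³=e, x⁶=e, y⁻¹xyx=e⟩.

G' = [G, G] is generated by all commutators. The generator-pair commutators are: [x, y] = x².
The subgroup they normally generate is {e, x², x⁴}, of order 3.
Check: |G/G'| = 12/3 = 4 is the order of the abelianisation.

Answer: 3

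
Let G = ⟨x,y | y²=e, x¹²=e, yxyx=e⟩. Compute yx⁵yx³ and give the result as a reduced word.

Multiply left to right, reducing at each step:
  y · x⁵ = x⁷y
  (x⁷y) · y = x⁷
  (x⁷) · x³ = x¹⁰

Answer: x¹⁰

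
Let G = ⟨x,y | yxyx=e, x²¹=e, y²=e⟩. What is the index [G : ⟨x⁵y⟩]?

First find ord(x⁵y) by computing successive powers:
  (x⁵y)¹ = x⁵y, (x⁵y)² = e.
So |⟨x⁵y⟩| = ord(x⁵y) = 2. With |G| = 42, by Lagrange [G : ⟨x⁵y⟩] = 42/2 = 21.

Answer: 21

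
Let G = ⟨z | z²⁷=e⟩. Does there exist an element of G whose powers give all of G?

|G| = 27. The element z has order 27 (its powers give 27 distinct elements), so ⟨z⟩ = G and G is cyclic.

Answer: Yes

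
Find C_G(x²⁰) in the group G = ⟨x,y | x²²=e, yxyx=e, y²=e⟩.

⟨x²⁰⟩ ⊆ C_G(x²⁰) since powers of x²⁰ commute with x²⁰; so |C_G(x²⁰)| ≥ |⟨x²⁰⟩| = 11.
By orbit–stabilizer, |C_G(x²⁰)| = |G| / |conj. class of x²⁰| = 44 / 2 = 22.
The 22 elements commuting with x²⁰ are {e, x, x², x³, x⁴, x⁵, x⁶, x⁷, x⁸, x⁹, x¹⁰, x¹¹, x¹², x¹³, x¹⁴, x¹⁵, x¹⁶, x¹⁷, x¹⁸, x¹⁹, x²⁰, x²¹}.

Answer: {e, x, x², x³, x⁴, x⁵, x⁶, x⁷, x⁸, x⁹, x¹⁰, x¹¹, x¹², x¹³, x¹⁴, x¹⁵, x¹⁶, x¹⁷, x¹⁸, x¹⁹, x²⁰, x²¹}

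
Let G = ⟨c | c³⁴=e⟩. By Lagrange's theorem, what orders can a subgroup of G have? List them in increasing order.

|G| = 34 = 2 · 17. By Lagrange's theorem the order of any subgroup divides 34; the divisors of 34 are 1, 2, 17, 34.

Answer: 1, 2, 17, 34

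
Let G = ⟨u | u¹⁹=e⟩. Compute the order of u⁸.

Compute successive powers until reaching e:
  (u⁸)¹ = u⁸, (u⁸)² = u¹⁶, (u⁸)³ = u⁵, (u⁸)⁴ = u¹³, (u⁸)⁵ = u², (u⁸)⁶ = u¹⁰, (u⁸)⁷ = u¹⁸, (u⁸)⁸ = u⁷, (u⁸)⁹ = u¹⁵, (u⁸)¹⁰ = u⁴, (u⁸)¹¹ = u¹², (u⁸)¹² = u, (u⁸)¹³ = u⁹, (u⁸)¹⁴ = u¹⁷, (u⁸)¹⁵ = u⁶, (u⁸)¹⁶ = u¹⁴, (u⁸)¹⁷ = u³, (u⁸)¹⁸ = u¹¹, (u⁸)¹⁹ = e.
The smallest positive k with (u⁸)ᵏ = e is 19.

Answer: 19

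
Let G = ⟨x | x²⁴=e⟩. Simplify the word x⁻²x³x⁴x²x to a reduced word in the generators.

Multiply left to right, reducing at each step:
  (x²²) · x³ = x
  x · x⁴ = x⁵
  (x⁵) · x² = x⁷
  (x⁷) · x = x⁸

Answer: x⁸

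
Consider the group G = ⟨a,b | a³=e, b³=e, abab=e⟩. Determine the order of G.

Enumerate words in the generators, reducing via the relations: the distinct elements are
  {a, b, e, ab, a², b², ab², a²b, ba², b²a, ab²a, a²b²}.
No further products give new elements, so |G| = 12.

Answer: 12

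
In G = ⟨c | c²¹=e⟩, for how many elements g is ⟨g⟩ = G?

G is cyclic of order 21. An element generates G iff its order is 21, and a cyclic group of order 21 has exactly φ(21) = 12 such elements.

Answer: 12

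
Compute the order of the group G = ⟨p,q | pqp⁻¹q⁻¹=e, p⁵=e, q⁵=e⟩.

Enumerate words in the generators, reducing via the relations: the distinct elements are
  {e, p, q, pq, p², p³, p⁴, q², q³, q⁴, pq², pq³, pq⁴, p²q, p³q, p⁴q, p²q², p²q³, p²q⁴, p³q², p³q³, p³q⁴, p⁴q², p⁴q³, p⁴q⁴}.
No further products give new elements, so |G| = 25.

Answer: 25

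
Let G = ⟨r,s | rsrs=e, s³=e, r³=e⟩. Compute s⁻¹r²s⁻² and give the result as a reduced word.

Multiply left to right, reducing at each step:
  (s²) · r² = rs
  (rs) · s⁻² = rs²

Answer: rs²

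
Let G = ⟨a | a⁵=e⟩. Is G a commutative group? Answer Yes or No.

G has a single generator, so G is cyclic and hence abelian.

Answer: Yes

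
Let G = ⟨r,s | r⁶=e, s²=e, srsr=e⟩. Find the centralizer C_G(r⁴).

⟨r⁴⟩ ⊆ C_G(r⁴) since powers of r⁴ commute with r⁴; so |C_G(r⁴)| ≥ |⟨r⁴⟩| = 3.
By orbit–stabilizer, |C_G(r⁴)| = |G| / |conj. class of r⁴| = 12 / 2 = 6.
The 6 elements commuting with r⁴ are {e, r, r², r³, r⁴, r⁵}.

Answer: {e, r, r², r³, r⁴, r⁵}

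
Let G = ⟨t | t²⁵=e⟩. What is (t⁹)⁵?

Compute successive powers of (t⁹), reducing at each step:
  (t⁹)²: (t⁹) · t⁹ = t¹⁸
  (t⁹)³: (t¹⁸) · t⁹ = t²
  (t⁹)⁴: (t²) · t⁹ = t¹¹
  (t⁹)⁵: (t¹¹) · t⁹ = t²⁰

Answer: t²⁰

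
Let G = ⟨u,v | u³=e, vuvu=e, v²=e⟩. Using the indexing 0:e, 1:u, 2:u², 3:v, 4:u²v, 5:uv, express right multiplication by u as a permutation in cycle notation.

(0 1 2)(3 4 5)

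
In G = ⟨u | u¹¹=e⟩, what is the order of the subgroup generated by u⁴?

|⟨u⁴⟩| equals the order of u⁴. Compute successive powers until reaching e:
  (u⁴)¹ = u⁴, (u⁴)² = u⁸, (u⁴)³ = u, (u⁴)⁴ = u⁵, (u⁴)⁵ = u⁹, (u⁴)⁶ = u², (u⁴)⁷ = u⁶, (u⁴)⁸ = u¹⁰, (u⁴)⁹ = u³, (u⁴)¹⁰ = u⁷, (u⁴)¹¹ = e.
The smallest positive k with (u⁴)ᵏ = e is 11, so |⟨u⁴⟩| = 11.

Answer: 11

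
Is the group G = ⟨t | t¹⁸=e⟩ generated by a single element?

|G| = 18. The element t has order 18 (its powers give 18 distinct elements), so ⟨t⟩ = G and G is cyclic.

Answer: Yes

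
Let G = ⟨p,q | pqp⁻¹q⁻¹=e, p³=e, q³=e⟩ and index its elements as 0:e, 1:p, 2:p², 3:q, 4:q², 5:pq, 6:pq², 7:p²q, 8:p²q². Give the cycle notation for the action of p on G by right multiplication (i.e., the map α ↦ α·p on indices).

(0 1 2)(3 5 7)(4 6 8)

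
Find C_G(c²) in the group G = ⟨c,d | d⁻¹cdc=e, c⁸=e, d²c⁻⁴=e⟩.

⟨c²⟩ ⊆ C_G(c²) since powers of c² commute with c²; so |C_G(c²)| ≥ |⟨c²⟩| = 4.
By orbit–stabilizer, |C_G(c²)| = |G| / |conj. class of c²| = 16 / 2 = 8.
The 8 elements commuting with c² are {e, c, c², c³, c⁴, c⁵, c⁶, c⁷}.

Answer: {e, c, c², c³, c⁴, c⁵, c⁶, c⁷}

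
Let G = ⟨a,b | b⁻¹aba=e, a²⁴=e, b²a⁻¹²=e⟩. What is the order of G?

Enumerate words in the generators, reducing via the relations: the distinct elements are
  {a, b, e, ab, a², a³, a⁴, a⁵, a⁶, a⁷, a⁸, a⁹, a²b, a²², a²³, a²¹, a²⁰, a³b, a¹², a¹³, a¹¹, a¹⁰, a¹⁴, a¹⁵, a¹⁶, a¹⁷, a¹⁸, a¹⁹, a⁴b, a⁵b, a⁶b, a⁷b, a⁸b, a⁹b, b⁻¹, ab⁻¹, a¹¹b, a¹⁰b, a²b⁻¹, a³b⁻¹, a⁴b⁻¹, a⁵b⁻¹, a⁶b⁻¹, a⁷b⁻¹, a⁸b⁻¹, a⁹b⁻¹, a¹¹b⁻¹, a¹⁰b⁻¹}.
No further products give new elements, so |G| = 48.

Answer: 48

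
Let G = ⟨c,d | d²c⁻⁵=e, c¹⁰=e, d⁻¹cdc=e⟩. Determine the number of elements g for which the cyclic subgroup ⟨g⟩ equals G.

⟨g⟩ = G would require ord(g) = |G| = 20, but the maximum element order in G is 10 < 20. So G is not cyclic and no single element generates it: the count is 0.

Answer: 0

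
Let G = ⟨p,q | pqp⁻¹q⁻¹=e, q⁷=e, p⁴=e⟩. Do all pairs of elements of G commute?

Each pair of generators commutes: p·q = pq = q·p. Since the generators pairwise commute, every element of G commutes with every other, so G is abelian.

Answer: Yes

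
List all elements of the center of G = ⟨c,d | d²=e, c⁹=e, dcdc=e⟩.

An element z ∈ Z(G) iff z commutes with every generator.
For example e is central: e·c = c = c·e; e·d = d = d·e.
Whereas c ∉ Z(G) since c·d = cd ≠ c⁸d = d·c.
Checking each of the 18 elements this way gives Z(G) = {e}, of order 1.

Answer: {e}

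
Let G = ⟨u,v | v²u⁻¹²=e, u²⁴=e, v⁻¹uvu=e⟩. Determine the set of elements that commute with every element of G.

An element z ∈ Z(G) iff z commutes with every generator.
For example u¹² is central: (u¹²)·u = u¹³ = u·(u¹²); (u¹²)·v = v⁻¹ = v·(u¹²).
Whereas u ∉ Z(G) since u·v = uv ≠ u¹¹v⁻¹ = v·u.
Checking each of the 48 elements this way gives Z(G) = {e, u¹²}, of order 2.

Answer: {e, u¹²}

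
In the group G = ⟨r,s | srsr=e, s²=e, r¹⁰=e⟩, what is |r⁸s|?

Compute successive powers until reaching e:
  (r⁸s)¹ = r⁸s, (r⁸s)² = e.
The smallest positive k with (r⁸s)ᵏ = e is 2.

Answer: 2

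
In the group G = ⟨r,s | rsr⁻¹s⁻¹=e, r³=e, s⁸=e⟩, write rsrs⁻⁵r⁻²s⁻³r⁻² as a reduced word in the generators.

Multiply left to right, reducing at each step:
  r · s = rs
  (rs) · r = r²s
  (r²s) · s⁻⁵ = r²s⁴
  (r²s⁴) · r⁻² = s⁴
  (s⁴) · s⁻³ = s
  s · r⁻² = rs

Answer: rs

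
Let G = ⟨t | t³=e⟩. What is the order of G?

G is generated by a single element, so G is cyclic. The relator gives t³ = e and no smaller power is forced to be e, so the 3 powers {e, t, t²} are distinct. Hence |G| = 3.

Answer: 3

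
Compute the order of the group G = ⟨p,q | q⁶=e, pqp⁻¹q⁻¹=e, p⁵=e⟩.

Enumerate words in the generators, reducing via the relations: the distinct elements are
  {e, p, q, pq, p², p³, p⁴, q², q³, q⁴, q⁵, pq², pq³, pq⁴, pq⁵, p²q, p³q, p⁴q, p²q², p²q³, p²q⁴, p²q⁵, p³q², p³q³, p³q⁴, p³q⁵, p⁴q², p⁴q³, p⁴q⁴, p⁴q⁵}.
No further products give new elements, so |G| = 30.

Answer: 30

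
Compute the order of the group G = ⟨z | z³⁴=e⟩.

G is generated by a single element, so G is cyclic. The relator gives z³⁴ = e and no smaller power is forced to be e, so the 34 powers {e, z, z², z³, z⁴, z⁵, z⁶, z⁷, z⁸, z⁹, z²², z²³, z²¹, z²⁰, z²⁴, z²⁵, z²⁶, z²⁷, z²⁸, z²⁹, z³², z³³, z³¹, z³⁰, z¹², z¹³, z¹¹, z¹⁰, z¹⁴, z¹⁵, z¹⁶, z¹⁷, z¹⁸, z¹⁹} are distinct. Hence |G| = 34.

Answer: 34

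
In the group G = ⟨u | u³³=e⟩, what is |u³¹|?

Compute successive powers until reaching e:
  (u³¹)¹ = u³¹, (u³¹)² = u²⁹, (u³¹)³ = u²⁷, (u³¹)⁴ = u²⁵, (u³¹)⁵ = u²³, (u³¹)⁶ = u²¹, (u³¹)⁷ = u¹⁹, (u³¹)⁸ = u¹⁷, (u³¹)⁹ = u¹⁵, (u³¹)¹⁰ = u¹³, (u³¹)¹¹ = u¹¹, (u³¹)¹² = u⁹, (u³¹)¹³ = u⁷, (u³¹)¹⁴ = u⁵, (u³¹)¹⁵ = u³, (u³¹)¹⁶ = u, (u³¹)¹⁷ = u³², (u³¹)¹⁸ = u³⁰, (u³¹)¹⁹ = u²⁸, (u³¹)²⁰ = u²⁶, (u³¹)²¹ = u²⁴, (u³¹)²² = u²², (u³¹)²³ = u²⁰, (u³¹)²⁴ = u¹⁸, (u³¹)²⁵ = u¹⁶, (u³¹)²⁶ = u¹⁴, (u³¹)²⁷ = u¹², (u³¹)²⁸ = u¹⁰, (u³¹)²⁹ = u⁸, (u³¹)³⁰ = u⁶, (u³¹)³¹ = u⁴, (u³¹)³² = u², (u³¹)³³ = e.
The smallest positive k with (u³¹)ᵏ = e is 33.

Answer: 33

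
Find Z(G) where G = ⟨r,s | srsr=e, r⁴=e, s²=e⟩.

An element z ∈ Z(G) iff z commutes with every generator.
For example r² is central: (r²)·r = r³ = r·(r²); (r²)·s = r²s = s·(r²).
Whereas r ∉ Z(G) since r·s = rs ≠ r³s = s·r.
Checking each of the 8 elements this way gives Z(G) = {e, r²}, of order 2.

Answer: {e, r²}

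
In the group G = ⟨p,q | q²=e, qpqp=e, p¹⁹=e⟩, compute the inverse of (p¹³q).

The order of (p¹³q) is 2 (smallest k with (p¹³q)ᵏ = e), so (p¹³q)⁻¹ = (p¹³q)¹ = p¹³q.
Check: (p¹³q) · (p¹³q) → (p¹³q) · p¹³ = q;   q · q = e, giving e as required.

Answer: p¹³q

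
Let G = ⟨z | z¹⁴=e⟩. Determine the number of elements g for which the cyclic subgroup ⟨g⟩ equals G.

G is cyclic of order 14. An element generates G iff its order is 14, and a cyclic group of order 14 has exactly φ(14) = 6 such elements.

Answer: 6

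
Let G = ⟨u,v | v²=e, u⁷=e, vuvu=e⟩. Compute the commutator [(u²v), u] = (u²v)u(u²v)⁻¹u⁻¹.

[(u²v), u] = (u²v)·u·(u²v)⁻¹·u⁻¹.
  (u²v) · u = uv
  (uv) · (u²v) = u⁶
  (u⁶) · (u⁶) = u⁵

Answer: u⁵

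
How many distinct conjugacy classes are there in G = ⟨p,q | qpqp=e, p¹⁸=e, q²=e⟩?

The conjugacy classes (representative and size) are:
  [e] (size 1), [p] (size 2), [p²] (size 2), [p³] (size 2), [p¹⁴] (size 2), [p⁵] (size 2), [p¹²] (size 2), [p⁷] (size 2), [p¹⁰] (size 2), [p⁹] (size 1), [p¹⁰q] (size 9), [pq] (size 9).
Class equation: 1 + 2 + 2 + 2 + 2 + 2 + 2 + 2 + 2 + 1 + 9 + 9 = 36 = |G|. So G has 12 conjugacy classes.

Answer: 12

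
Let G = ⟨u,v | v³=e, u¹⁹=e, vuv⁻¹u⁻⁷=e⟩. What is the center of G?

An element z ∈ Z(G) iff z commutes with every generator.
For example e is central: e·u = u = u·e; e·v = v = v·e.
Whereas u ∉ Z(G) since u·v = uv ≠ u⁷v = v·u.
Checking each of the 57 elements this way gives Z(G) = {e}, of order 1.

Answer: {e}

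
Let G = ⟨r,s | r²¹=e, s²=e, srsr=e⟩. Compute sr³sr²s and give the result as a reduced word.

Multiply left to right, reducing at each step:
  s · r³ = r¹⁸s
  (r¹⁸s) · s = r¹⁸
  (r¹⁸) · r² = r²⁰
  (r²⁰) · s = r²⁰s

Answer: r²⁰s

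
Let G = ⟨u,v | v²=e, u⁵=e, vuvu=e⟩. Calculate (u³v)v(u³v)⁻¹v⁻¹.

[(u³v), v] = (u³v)·v·(u³v)⁻¹·v⁻¹.
  (u³v) · v = u³
  (u³) · (u³v) = uv
  (uv) · v = u

Answer: u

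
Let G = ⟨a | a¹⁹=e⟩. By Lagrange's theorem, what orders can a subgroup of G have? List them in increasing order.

|G| = 19 = 19. By Lagrange's theorem the order of any subgroup divides 19; the divisors of 19 are 1, 19.

Answer: 1, 19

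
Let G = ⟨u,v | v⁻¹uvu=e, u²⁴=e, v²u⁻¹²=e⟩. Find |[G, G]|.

G' = [G, G] is generated by all commutators. The generator-pair commutators are: [u, v] = u².
The subgroup they normally generate is {e, u², u⁴, u⁶, u⁸, u¹⁰, u¹², u¹⁴, u¹⁶, u¹⁸, u²⁰, u²²}, of order 12.
Check: |G/G'| = 48/12 = 4 is the order of the abelianisation.

Answer: 12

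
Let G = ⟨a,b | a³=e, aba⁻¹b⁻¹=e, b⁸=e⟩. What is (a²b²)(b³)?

Compute (a²b²) · (b³) by multiplying left to right and reducing via the relations at each step:
  (a²b²) · b³ = a²b⁵

Answer: a²b⁵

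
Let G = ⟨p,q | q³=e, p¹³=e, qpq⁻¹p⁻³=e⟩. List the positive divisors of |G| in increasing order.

|G| = 39 = 3 · 13. By Lagrange's theorem the order of any subgroup divides 39; the divisors of 39 are 1, 3, 13, 39.

Answer: 1, 3, 13, 39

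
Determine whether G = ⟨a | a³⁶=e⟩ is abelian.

G has a single generator, so G is cyclic and hence abelian.

Answer: Yes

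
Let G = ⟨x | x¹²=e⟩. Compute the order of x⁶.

Compute successive powers until reaching e:
  (x⁶)¹ = x⁶, (x⁶)² = e.
The smallest positive k with (x⁶)ᵏ = e is 2.

Answer: 2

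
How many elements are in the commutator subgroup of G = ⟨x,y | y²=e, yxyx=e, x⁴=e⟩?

G' = [G, G] is generated by all commutators. The generator-pair commutators are: [x, y] = x².
The subgroup they normally generate is {e, x²}, of order 2.
Check: |G/G'| = 8/2 = 4 is the order of the abelianisation.

Answer: 2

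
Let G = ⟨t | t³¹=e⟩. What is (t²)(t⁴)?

Compute (t²) · (t⁴) by multiplying left to right and reducing via the relations at each step:
  (t²) · t⁴ = t⁶

Answer: t⁶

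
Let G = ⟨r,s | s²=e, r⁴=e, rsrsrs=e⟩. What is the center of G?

An element z ∈ Z(G) iff z commutes with every generator.
For example e is central: e·r = r = r·e; e·s = s = s·e.
Whereas r ∉ Z(G) since r·s = rs ≠ sr = s·r.
Checking each of the 24 elements this way gives Z(G) = {e}, of order 1.

Answer: {e}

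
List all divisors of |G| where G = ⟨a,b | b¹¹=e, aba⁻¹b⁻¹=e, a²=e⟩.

|G| = 22 = 2 · 11. By Lagrange's theorem the order of any subgroup divides 22; the divisors of 22 are 1, 2, 11, 22.

Answer: 1, 2, 11, 22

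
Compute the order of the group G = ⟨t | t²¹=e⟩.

G is generated by a single element, so G is cyclic. The relator gives t²¹ = e and no smaller power is forced to be e, so the 21 powers {e, t, t², t³, t⁴, t⁵, t⁶, t⁷, t⁸, t⁹, t²⁰, t¹², t¹³, t¹¹, t¹⁰, t¹⁴, t¹⁵, t¹⁶, t¹⁷, t¹⁸, t¹⁹} are distinct. Hence |G| = 21.

Answer: 21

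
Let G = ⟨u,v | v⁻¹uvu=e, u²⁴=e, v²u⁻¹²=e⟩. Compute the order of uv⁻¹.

Compute successive powers until reaching e:
  (uv⁻¹)¹ = uv⁻¹, (uv⁻¹)² = u¹², (uv⁻¹)³ = uv, (uv⁻¹)⁴ = e.
The smallest positive k with (uv⁻¹)ᵏ = e is 4.

Answer: 4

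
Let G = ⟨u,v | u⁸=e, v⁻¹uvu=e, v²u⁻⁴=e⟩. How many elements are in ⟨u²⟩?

|⟨u²⟩| equals the order of u². Compute successive powers until reaching e:
  (u²)¹ = u², (u²)² = u⁴, (u²)³ = u⁶, (u²)⁴ = e.
The smallest positive k with (u²)ᵏ = e is 4, so |⟨u²⟩| = 4.

Answer: 4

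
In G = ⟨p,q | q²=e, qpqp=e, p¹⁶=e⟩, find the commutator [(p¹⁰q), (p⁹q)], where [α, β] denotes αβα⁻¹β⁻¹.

[(p¹⁰q), (p⁹q)] = (p¹⁰q)·(p⁹q)·(p¹⁰q)⁻¹·(p⁹q)⁻¹.
  (p¹⁰q) · (p⁹q) = p
  p · (p¹⁰q) = p¹¹q
  (p¹¹q) · (p⁹q) = p²

Answer: p²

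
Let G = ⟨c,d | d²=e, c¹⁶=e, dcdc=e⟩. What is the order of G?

Enumerate words in the generators, reducing via the relations: the distinct elements are
  {c, d, e, cd, c², c³, c⁴, c⁵, c⁶, c⁷, c⁸, c⁹, c²d, c³d, c¹², c¹³, c¹¹, c¹⁰, c¹⁴, c¹⁵, c⁴d, c⁵d, c⁶d, c⁷d, c⁸d, c⁹d, c¹²d, c¹³d, c¹¹d, c¹⁰d, c¹⁴d, c¹⁵d}.
No further products give new elements, so |G| = 32.

Answer: 32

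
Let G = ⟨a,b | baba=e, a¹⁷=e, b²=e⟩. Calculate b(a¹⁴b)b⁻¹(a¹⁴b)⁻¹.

[b, (a¹⁴b)] = b·(a¹⁴b)·b⁻¹·(a¹⁴b)⁻¹.
  b · (a¹⁴b) = a³
  (a³) · b = a³b
  (a³b) · (a¹⁴b) = a⁶

Answer: a⁶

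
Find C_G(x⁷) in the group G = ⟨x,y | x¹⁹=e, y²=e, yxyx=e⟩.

⟨x⁷⟩ ⊆ C_G(x⁷) since powers of x⁷ commute with x⁷; so |C_G(x⁷)| ≥ |⟨x⁷⟩| = 19.
By orbit–stabilizer, |C_G(x⁷)| = |G| / |conj. class of x⁷| = 38 / 2 = 19.
The 19 elements commuting with x⁷ are {e, x, x², x³, x⁴, x⁵, x⁶, x⁷, x⁸, x⁹, x¹⁰, x¹¹, x¹², x¹³, x¹⁴, x¹⁵, x¹⁶, x¹⁷, x¹⁸}.

Answer: {e, x, x², x³, x⁴, x⁵, x⁶, x⁷, x⁸, x⁹, x¹⁰, x¹¹, x¹², x¹³, x¹⁴, x¹⁵, x¹⁶, x¹⁷, x¹⁸}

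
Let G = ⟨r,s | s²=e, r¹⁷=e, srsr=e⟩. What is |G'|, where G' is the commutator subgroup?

G' = [G, G] is generated by all commutators. The generator-pair commutators are: [r, s] = r².
The subgroup they normally generate is {e, r, r², r³, r⁴, r⁵, r⁶, r⁷, r⁸, r⁹, r¹⁰, r¹¹, r¹², r¹³, r¹⁴, r¹⁵, r¹⁶}, of order 17.
Check: |G/G'| = 34/17 = 2 is the order of the abelianisation.

Answer: 17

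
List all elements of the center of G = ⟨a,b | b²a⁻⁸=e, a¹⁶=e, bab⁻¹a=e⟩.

An element z ∈ Z(G) iff z commutes with every generator.
For example a⁸ is central: (a⁸)·a = a⁹ = a·(a⁸); (a⁸)·b = b⁻¹ = b·(a⁸).
Whereas a ∉ Z(G) since a·b = ab ≠ a⁷b⁻¹ = b·a.
Checking each of the 32 elements this way gives Z(G) = {e, a⁸}, of order 2.

Answer: {e, a⁸}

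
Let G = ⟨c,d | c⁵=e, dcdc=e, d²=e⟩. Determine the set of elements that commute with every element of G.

An element z ∈ Z(G) iff z commutes with every generator.
For example e is central: e·c = c = c·e; e·d = d = d·e.
Whereas c ∉ Z(G) since c·d = cd ≠ c⁴d = d·c.
Checking each of the 10 elements this way gives Z(G) = {e}, of order 1.

Answer: {e}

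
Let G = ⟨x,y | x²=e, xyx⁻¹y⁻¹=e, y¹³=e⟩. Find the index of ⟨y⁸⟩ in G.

First find ord(y⁸) by computing successive powers:
  (y⁸)¹ = y⁸, (y⁸)² = y³, (y⁸)³ = y¹¹, (y⁸)⁴ = y⁶, (y⁸)⁵ = y, (y⁸)⁶ = y⁹, (y⁸)⁷ = y⁴, (y⁸)⁸ = y¹², (y⁸)⁹ = y⁷, (y⁸)¹⁰ = y², (y⁸)¹¹ = y¹⁰, (y⁸)¹² = y⁵, (y⁸)¹³ = e.
So |⟨y⁸⟩| = ord(y⁸) = 13. With |G| = 26, by Lagrange [G : ⟨y⁸⟩] = 26/13 = 2.

Answer: 2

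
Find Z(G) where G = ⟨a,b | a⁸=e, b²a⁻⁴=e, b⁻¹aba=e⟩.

An element z ∈ Z(G) iff z commutes with every generator.
For example a⁴ is central: (a⁴)·a = a⁵ = a·(a⁴); (a⁴)·b = b⁻¹ = b·(a⁴).
Whereas a ∉ Z(G) since a·b = ab ≠ a³b⁻¹ = b·a.
Checking each of the 16 elements this way gives Z(G) = {e, a⁴}, of order 2.

Answer: {e, a⁴}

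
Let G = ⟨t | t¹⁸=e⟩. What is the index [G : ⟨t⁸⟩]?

First find ord(t⁸) by computing successive powers:
  (t⁸)¹ = t⁸, (t⁸)² = t¹⁶, (t⁸)³ = t⁶, (t⁸)⁴ = t¹⁴, (t⁸)⁵ = t⁴, (t⁸)⁶ = t¹², (t⁸)⁷ = t², (t⁸)⁸ = t¹⁰, (t⁸)⁹ = e.
So |⟨t⁸⟩| = ord(t⁸) = 9. With |G| = 18, by Lagrange [G : ⟨t⁸⟩] = 18/9 = 2.

Answer: 2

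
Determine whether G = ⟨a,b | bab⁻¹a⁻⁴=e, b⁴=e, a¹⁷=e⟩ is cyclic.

Every cyclic group is abelian. But a·b = ab while b·a = a⁴b, so a·b ≠ b·a and G is not abelian. Hence G is not cyclic.

Answer: No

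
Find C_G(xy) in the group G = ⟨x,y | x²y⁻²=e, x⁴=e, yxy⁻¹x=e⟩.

⟨xy⟩ ⊆ C_G(xy) since powers of xy commute with xy; so |C_G(xy)| ≥ |⟨xy⟩| = 4.
By orbit–stabilizer, |C_G(xy)| = |G| / |conj. class of xy| = 8 / 2 = 4.
The 4 elements commuting with xy are {e, x², xy⁻¹, xy}.

Answer: {e, x², xy⁻¹, xy}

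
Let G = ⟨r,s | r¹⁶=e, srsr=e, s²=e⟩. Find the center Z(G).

An element z ∈ Z(G) iff z commutes with every generator.
For example r⁸ is central: (r⁸)·r = r⁹ = r·(r⁸); (r⁸)·s = r⁸s = s·(r⁸).
Whereas r ∉ Z(G) since r·s = rs ≠ r¹⁵s = s·r.
Checking each of the 32 elements this way gives Z(G) = {e, r⁸}, of order 2.

Answer: {e, r⁸}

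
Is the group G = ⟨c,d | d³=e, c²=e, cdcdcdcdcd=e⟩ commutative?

c·d = cd but d·c = dc, so c·d ≠ d·c and G is not abelian.

Answer: No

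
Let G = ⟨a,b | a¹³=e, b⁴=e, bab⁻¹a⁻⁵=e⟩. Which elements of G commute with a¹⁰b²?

⟨a¹⁰b²⟩ ⊆ C_G(a¹⁰b²) since powers of a¹⁰b² commute with a¹⁰b²; so |C_G(a¹⁰b²)| ≥ |⟨a¹⁰b²⟩| = 2.
By orbit–stabilizer, |C_G(a¹⁰b²)| = |G| / |conj. class of a¹⁰b²| = 52 / 13 = 4.
The 4 elements commuting with a¹⁰b² are {e, a⁶b, a⁴b³, a¹⁰b²}.

Answer: {e, a⁶b, a⁴b³, a¹⁰b²}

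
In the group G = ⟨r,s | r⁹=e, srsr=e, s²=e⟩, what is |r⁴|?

Compute successive powers until reaching e:
  (r⁴)¹ = r⁴, (r⁴)² = r⁸, (r⁴)³ = r³, (r⁴)⁴ = r⁷, (r⁴)⁵ = r², (r⁴)⁶ = r⁶, (r⁴)⁷ = r, (r⁴)⁸ = r⁵, (r⁴)⁹ = e.
The smallest positive k with (r⁴)ᵏ = e is 9.

Answer: 9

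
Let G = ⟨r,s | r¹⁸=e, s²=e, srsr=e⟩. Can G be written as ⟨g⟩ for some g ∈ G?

Every cyclic group is abelian. But r·s = rs while s·r = r¹⁷s, so r·s ≠ s·r and G is not abelian. Hence G is not cyclic.

Answer: No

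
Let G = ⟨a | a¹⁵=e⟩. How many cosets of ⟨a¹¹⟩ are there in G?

First find ord(a¹¹) by computing successive powers:
  (a¹¹)¹ = a¹¹, (a¹¹)² = a⁷, (a¹¹)³ = a³, (a¹¹)⁴ = a¹⁴, (a¹¹)⁵ = a¹⁰, (a¹¹)⁶ = a⁶, (a¹¹)⁷ = a², (a¹¹)⁸ = a¹³, (a¹¹)⁹ = a⁹, (a¹¹)¹⁰ = a⁵, (a¹¹)¹¹ = a, (a¹¹)¹² = a¹², (a¹¹)¹³ = a⁸, (a¹¹)¹⁴ = a⁴, (a¹¹)¹⁵ = e.
So |⟨a¹¹⟩| = ord(a¹¹) = 15. With |G| = 15, by Lagrange [G : ⟨a¹¹⟩] = 15/15 = 1.

Answer: 1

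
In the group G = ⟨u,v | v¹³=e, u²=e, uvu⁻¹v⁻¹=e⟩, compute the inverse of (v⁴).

The order of (v⁴) is 13 (smallest k with (v⁴)ᵏ = e), so (v⁴)⁻¹ = (v⁴)¹² = v⁹.
Check: (v⁴) · (v⁹) → (v⁴) · v⁹ = e, giving e as required.

Answer: v⁹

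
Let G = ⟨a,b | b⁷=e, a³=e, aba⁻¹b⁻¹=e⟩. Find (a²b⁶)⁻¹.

The order of (a²b⁶) is 21 (smallest k with (a²b⁶)ᵏ = e), so (a²b⁶)⁻¹ = (a²b⁶)²⁰ = ab.
Check: (a²b⁶) · (ab) → (a²b⁶) · a = b⁶;   (b⁶) · b = e, giving e as required.

Answer: ab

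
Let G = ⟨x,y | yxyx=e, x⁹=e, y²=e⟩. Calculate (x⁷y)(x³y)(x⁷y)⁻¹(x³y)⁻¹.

[(x⁷y), (x³y)] = (x⁷y)·(x³y)·(x⁷y)⁻¹·(x³y)⁻¹.
  (x⁷y) · (x³y) = x⁴
  (x⁴) · (x⁷y) = x²y
  (x²y) · (x³y) = x⁸

Answer: x⁸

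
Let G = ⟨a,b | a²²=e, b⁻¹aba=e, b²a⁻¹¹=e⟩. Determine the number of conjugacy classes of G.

The conjugacy classes (representative and size) are:
  [e] (size 1), [a²¹] (size 2), [a²] (size 2), [a³] (size 2), [a¹⁸] (size 2), [a¹⁷] (size 2), [a⁶] (size 2), [a⁷] (size 2), [a⁸] (size 2), [a¹³] (size 2), [a¹²] (size 2), [a¹¹] (size 1), [a¹⁰b] (size 11), [a⁷b] (size 11).
Class equation: 1 + 2 + 2 + 2 + 2 + 2 + 2 + 2 + 2 + 2 + 2 + 1 + 11 + 11 = 44 = |G|. So G has 14 conjugacy classes.

Answer: 14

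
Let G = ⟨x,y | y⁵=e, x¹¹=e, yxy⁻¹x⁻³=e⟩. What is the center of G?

An element z ∈ Z(G) iff z commutes with every generator.
For example e is central: e·x = x = x·e; e·y = y = y·e.
Whereas x ∉ Z(G) since x·y = xy ≠ x³y = y·x.
Checking each of the 55 elements this way gives Z(G) = {e}, of order 1.

Answer: {e}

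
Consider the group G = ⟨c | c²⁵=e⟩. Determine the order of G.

G is generated by a single element, so G is cyclic. The relator gives c²⁵ = e and no smaller power is forced to be e, so the 25 powers {c, e, c², c³, c⁴, c⁵, c⁶, c⁷, c⁸, c⁹, c²², c²³, c²¹, c²⁰, c²⁴, c¹², c¹³, c¹¹, c¹⁰, c¹⁴, c¹⁵, c¹⁶, c¹⁷, c¹⁸, c¹⁹} are distinct. Hence |G| = 25.

Answer: 25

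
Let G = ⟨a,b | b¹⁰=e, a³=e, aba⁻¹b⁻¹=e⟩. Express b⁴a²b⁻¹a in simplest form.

Multiply left to right, reducing at each step:
  (b⁴) · a² = a²b⁴
  (a²b⁴) · b⁻¹ = a²b³
  (a²b³) · a = b³

Answer: b³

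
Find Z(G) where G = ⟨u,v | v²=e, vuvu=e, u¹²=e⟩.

An element z ∈ Z(G) iff z commutes with every generator.
For example u⁶ is central: (u⁶)·u = u⁷ = u·(u⁶); (u⁶)·v = u⁶v = v·(u⁶).
Whereas u ∉ Z(G) since u·v = uv ≠ u¹¹v = v·u.
Checking each of the 24 elements this way gives Z(G) = {e, u⁶}, of order 2.

Answer: {e, u⁶}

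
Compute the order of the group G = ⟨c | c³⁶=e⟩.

G is generated by a single element, so G is cyclic. The relator gives c³⁶ = e and no smaller power is forced to be e, so the 36 powers {c, e, c², c³, c⁴, c⁵, c⁶, c⁷, c⁸, c⁹, c²², c²³, c²¹, c²⁰, c²⁴, c²⁵, c²⁶, c²⁷, c²⁸, c²⁹, c³², c³³, c³¹, c³⁰, c³⁴, c³⁵, c¹², c¹³, c¹¹, c¹⁰, c¹⁴, c¹⁵, c¹⁶, c¹⁷, c¹⁸, c¹⁹} are distinct. Hence |G| = 36.

Answer: 36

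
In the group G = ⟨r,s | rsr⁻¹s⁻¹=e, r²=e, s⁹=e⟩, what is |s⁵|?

Compute successive powers until reaching e:
  (s⁵)¹ = s⁵, (s⁵)² = s, (s⁵)³ = s⁶, (s⁵)⁴ = s², (s⁵)⁵ = s⁷, (s⁵)⁶ = s³, (s⁵)⁷ = s⁸, (s⁵)⁸ = s⁴, (s⁵)⁹ = e.
The smallest positive k with (s⁵)ᵏ = e is 9.

Answer: 9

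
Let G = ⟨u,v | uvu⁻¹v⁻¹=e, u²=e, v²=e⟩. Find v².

Compute successive powers of v, reducing at each step:
  v²: v · v = e

Answer: e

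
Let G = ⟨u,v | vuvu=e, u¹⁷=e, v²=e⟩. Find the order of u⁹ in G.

Compute successive powers until reaching e:
  (u⁹)¹ = u⁹, (u⁹)² = u, (u⁹)³ = u¹⁰, (u⁹)⁴ = u², (u⁹)⁵ = u¹¹, (u⁹)⁶ = u³, (u⁹)⁷ = u¹², (u⁹)⁸ = u⁴, (u⁹)⁹ = u¹³, (u⁹)¹⁰ = u⁵, (u⁹)¹¹ = u¹⁴, (u⁹)¹² = u⁶, (u⁹)¹³ = u¹⁵, (u⁹)¹⁴ = u⁷, (u⁹)¹⁵ = u¹⁶, (u⁹)¹⁶ = u⁸, (u⁹)¹⁷ = e.
The smallest positive k with (u⁹)ᵏ = e is 17.

Answer: 17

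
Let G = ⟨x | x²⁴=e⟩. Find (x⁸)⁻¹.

The order of (x⁸) is 3 (smallest k with (x⁸)ᵏ = e), so (x⁸)⁻¹ = (x⁸)² = x¹⁶.
Check: (x⁸) · (x¹⁶) → (x⁸) · x¹⁶ = e, giving e as required.

Answer: x¹⁶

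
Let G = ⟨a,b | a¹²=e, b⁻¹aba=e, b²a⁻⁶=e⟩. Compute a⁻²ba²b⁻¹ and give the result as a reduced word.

Multiply left to right, reducing at each step:
  (a¹⁰) · b = a⁴b⁻¹
  (a⁴b⁻¹) · a² = a²b⁻¹
  (a²b⁻¹) · b⁻¹ = a⁸

Answer: a⁸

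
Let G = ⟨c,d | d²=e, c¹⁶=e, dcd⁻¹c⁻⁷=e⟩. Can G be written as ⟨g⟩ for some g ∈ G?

Every cyclic group is abelian. But c·d = cd while d·c = c⁷d, so c·d ≠ d·c and G is not abelian. Hence G is not cyclic.

Answer: No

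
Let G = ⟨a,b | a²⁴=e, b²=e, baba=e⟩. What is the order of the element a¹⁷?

Compute successive powers until reaching e:
  (a¹⁷)¹ = a¹⁷, (a¹⁷)² = a¹⁰, (a¹⁷)³ = a³, (a¹⁷)⁴ = a²⁰, (a¹⁷)⁵ = a¹³, (a¹⁷)⁶ = a⁶, (a¹⁷)⁷ = a²³, (a¹⁷)⁸ = a¹⁶, (a¹⁷)⁹ = a⁹, (a¹⁷)¹⁰ = a², (a¹⁷)¹¹ = a¹⁹, (a¹⁷)¹² = a¹², (a¹⁷)¹³ = a⁵, (a¹⁷)¹⁴ = a²², (a¹⁷)¹⁵ = a¹⁵, (a¹⁷)¹⁶ = a⁸, (a¹⁷)¹⁷ = a, (a¹⁷)¹⁸ = a¹⁸, (a¹⁷)¹⁹ = a¹¹, (a¹⁷)²⁰ = a⁴, (a¹⁷)²¹ = a²¹, (a¹⁷)²² = a¹⁴, (a¹⁷)²³ = a⁷, (a¹⁷)²⁴ = e.
The smallest positive k with (a¹⁷)ᵏ = e is 24.

Answer: 24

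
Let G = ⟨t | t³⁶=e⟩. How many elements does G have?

G is generated by a single element, so G is cyclic. The relator gives t³⁶ = e and no smaller power is forced to be e, so the 36 powers {e, t, t², t³, t⁴, t⁵, t⁶, t⁷, t⁸, t⁹, t²², t²³, t²¹, t²⁰, t²⁴, t²⁵, t²⁶, t²⁷, t²⁸, t²⁹, t³², t³³, t³¹, t³⁰, t³⁴, t³⁵, t¹², t¹³, t¹¹, t¹⁰, t¹⁴, t¹⁵, t¹⁶, t¹⁷, t¹⁸, t¹⁹} are distinct. Hence |G| = 36.

Answer: 36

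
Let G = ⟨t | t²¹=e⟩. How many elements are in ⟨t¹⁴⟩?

|⟨t¹⁴⟩| equals the order of t¹⁴. Compute successive powers until reaching e:
  (t¹⁴)¹ = t¹⁴, (t¹⁴)² = t⁷, (t¹⁴)³ = e.
The smallest positive k with (t¹⁴)ᵏ = e is 3, so |⟨t¹⁴⟩| = 3.

Answer: 3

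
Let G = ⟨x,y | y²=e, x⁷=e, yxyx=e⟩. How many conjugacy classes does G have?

The conjugacy classes (representative and size) are:
  [e] (size 1), [x⁶] (size 2), [x⁵] (size 2), [x⁴] (size 2), [xy] (size 7).
Class equation: 1 + 2 + 2 + 2 + 7 = 14 = |G|. So G has 5 conjugacy classes.

Answer: 5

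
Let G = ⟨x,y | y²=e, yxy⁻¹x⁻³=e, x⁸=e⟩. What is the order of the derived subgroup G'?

G' = [G, G] is generated by all commutators. The generator-pair commutators are: [x, y] = x⁶.
The subgroup they normally generate is {e, x², x⁴, x⁶}, of order 4.
Check: |G/G'| = 16/4 = 4 is the order of the abelianisation.

Answer: 4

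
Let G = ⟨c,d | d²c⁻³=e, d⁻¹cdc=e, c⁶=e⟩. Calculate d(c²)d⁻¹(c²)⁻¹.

[d, (c²)] = d·(c²)·d⁻¹·(c²)⁻¹.
  d · (c²) = cd⁻¹
  (cd⁻¹) · (d⁻¹) = c⁴
  (c⁴) · (c⁴) = c²

Answer: c²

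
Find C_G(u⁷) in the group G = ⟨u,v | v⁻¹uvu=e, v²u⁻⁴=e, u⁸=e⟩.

⟨u⁷⟩ ⊆ C_G(u⁷) since powers of u⁷ commute with u⁷; so |C_G(u⁷)| ≥ |⟨u⁷⟩| = 8.
By orbit–stabilizer, |C_G(u⁷)| = |G| / |conj. class of u⁷| = 16 / 2 = 8.
The 8 elements commuting with u⁷ are {e, u, u², u³, u⁴, u⁵, u⁶, u⁷}.

Answer: {e, u, u², u³, u⁴, u⁵, u⁶, u⁷}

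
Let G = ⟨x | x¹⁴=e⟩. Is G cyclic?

|G| = 14. The element x has order 14 (its powers give 14 distinct elements), so ⟨x⟩ = G and G is cyclic.

Answer: Yes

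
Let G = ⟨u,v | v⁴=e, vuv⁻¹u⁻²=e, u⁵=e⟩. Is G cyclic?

Every cyclic group is abelian. But u·v = uv while v·u = u²v, so u·v ≠ v·u and G is not abelian. Hence G is not cyclic.

Answer: No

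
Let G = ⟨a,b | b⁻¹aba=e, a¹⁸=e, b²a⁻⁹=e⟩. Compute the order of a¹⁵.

Compute successive powers until reaching e:
  (a¹⁵)¹ = a¹⁵, (a¹⁵)² = a¹², (a¹⁵)³ = a⁹, (a¹⁵)⁴ = a⁶, (a¹⁵)⁵ = a³, (a¹⁵)⁶ = e.
The smallest positive k with (a¹⁵)ᵏ = e is 6.

Answer: 6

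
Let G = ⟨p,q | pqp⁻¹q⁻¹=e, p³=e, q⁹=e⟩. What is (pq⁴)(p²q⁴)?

Compute (pq⁴) · (p²q⁴) by multiplying left to right and reducing via the relations at each step:
  (pq⁴) · p² = q⁴
  (q⁴) · q⁴ = q⁸

Answer: q⁸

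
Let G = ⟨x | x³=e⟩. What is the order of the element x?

Compute successive powers until reaching e:
  x¹ = x, x² = x², x³ = e.
The smallest positive k with xᵏ = e is 3.

Answer: 3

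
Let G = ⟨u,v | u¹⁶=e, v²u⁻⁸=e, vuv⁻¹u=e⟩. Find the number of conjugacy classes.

The conjugacy classes (representative and size) are:
  [e] (size 1), [u] (size 2), [u¹⁴] (size 2), [u¹³] (size 2), [u¹²] (size 2), [u⁵] (size 2), [u¹⁰] (size 2), [u⁷] (size 2), [u⁸] (size 1), [v⁻¹] (size 8), [u⁷v⁻¹] (size 8).
Class equation: 1 + 2 + 2 + 2 + 2 + 2 + 2 + 2 + 1 + 8 + 8 = 32 = |G|. So G has 11 conjugacy classes.

Answer: 11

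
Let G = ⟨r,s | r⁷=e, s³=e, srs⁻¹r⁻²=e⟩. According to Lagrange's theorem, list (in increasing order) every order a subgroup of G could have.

|G| = 21 = 3 · 7. By Lagrange's theorem the order of any subgroup divides 21; the divisors of 21 are 1, 3, 7, 21.

Answer: 1, 3, 7, 21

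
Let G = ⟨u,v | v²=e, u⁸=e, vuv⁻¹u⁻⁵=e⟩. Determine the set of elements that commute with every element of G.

An element z ∈ Z(G) iff z commutes with every generator.
For example u² is central: (u²)·u = u³ = u·(u²); (u²)·v = u²v = v·(u²).
Whereas u ∉ Z(G) since u·v = uv ≠ u⁵v = v·u.
Checking each of the 16 elements this way gives Z(G) = {e, u², u⁴, u⁶}, of order 4.

Answer: {e, u², u⁴, u⁶}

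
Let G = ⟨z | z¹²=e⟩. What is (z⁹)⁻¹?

The order of (z⁹) is 4 (smallest k with (z⁹)ᵏ = e), so (z⁹)⁻¹ = (z⁹)³ = z³.
Check: (z⁹) · (z³) → (z⁹) · z³ = e, giving e as required.

Answer: z³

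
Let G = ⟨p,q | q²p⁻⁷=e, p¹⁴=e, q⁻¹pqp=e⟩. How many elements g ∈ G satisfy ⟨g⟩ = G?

⟨g⟩ = G would require ord(g) = |G| = 28, but the maximum element order in G is 14 < 28. So G is not cyclic and no single element generates it: the count is 0.

Answer: 0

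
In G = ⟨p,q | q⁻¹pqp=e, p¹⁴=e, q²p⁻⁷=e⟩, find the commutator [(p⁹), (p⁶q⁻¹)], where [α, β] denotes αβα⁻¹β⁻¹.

[(p⁹), (p⁶q⁻¹)] = (p⁹)·(p⁶q⁻¹)·(p⁹)⁻¹·(p⁶q⁻¹)⁻¹.
  (p⁹) · (p⁶q⁻¹) = pq⁻¹
  (pq⁻¹) · (p⁵) = p³q
  (p³q) · (p⁶q) = p⁴

Answer: p⁴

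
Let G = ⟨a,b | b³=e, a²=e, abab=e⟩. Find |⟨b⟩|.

|⟨b⟩| equals the order of b. Compute successive powers until reaching e:
  b¹ = b, b² = b², b³ = e.
The smallest positive k with bᵏ = e is 3, so |⟨b⟩| = 3.

Answer: 3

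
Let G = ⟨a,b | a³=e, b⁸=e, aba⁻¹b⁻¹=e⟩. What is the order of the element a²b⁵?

Compute successive powers until reaching e:
  (a²b⁵)¹ = a²b⁵, (a²b⁵)² = ab², (a²b⁵)³ = b⁷, (a²b⁵)⁴ = a²b⁴, (a²b⁵)⁵ = ab, (a²b⁵)⁶ = b⁶, (a²b⁵)⁷ = a²b³, (a²b⁵)⁸ = a, (a²b⁵)⁹ = b⁵, (a²b⁵)¹⁰ = a²b², (a²b⁵)¹¹ = ab⁷, (a²b⁵)¹² = b⁴, (a²b⁵)¹³ = a²b, (a²b⁵)¹⁴ = ab⁶, (a²b⁵)¹⁵ = b³, (a²b⁵)¹⁶ = a², (a²b⁵)¹⁷ = ab⁵, (a²b⁵)¹⁸ = b², (a²b⁵)¹⁹ = a²b⁷, (a²b⁵)²⁰ = ab⁴, (a²b⁵)²¹ = b, (a²b⁵)²² = a²b⁶, (a²b⁵)²³ = ab³, (a²b⁵)²⁴ = e.
The smallest positive k with (a²b⁵)ᵏ = e is 24.

Answer: 24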